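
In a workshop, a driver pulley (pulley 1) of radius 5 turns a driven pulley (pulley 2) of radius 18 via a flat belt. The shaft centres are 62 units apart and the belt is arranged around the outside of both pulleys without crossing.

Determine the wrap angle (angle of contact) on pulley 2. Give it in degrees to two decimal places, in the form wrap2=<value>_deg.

wrap2=204.21_deg

open belt: β = asin((r2−r1)/C) = asin(13/62) = 12.1034°
wrap1 = π − 2β = 155.7931°
wrap2 = π + 2β = 204.2069°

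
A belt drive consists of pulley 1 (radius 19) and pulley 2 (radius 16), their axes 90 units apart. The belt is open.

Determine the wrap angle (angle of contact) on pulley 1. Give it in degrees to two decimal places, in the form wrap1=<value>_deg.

open belt: β = asin((r2−r1)/C) = asin(-3/90) = -1.9102°
wrap1 = π − 2β = 183.8204°
wrap2 = π + 2β = 176.1796°

wrap1=183.82_deg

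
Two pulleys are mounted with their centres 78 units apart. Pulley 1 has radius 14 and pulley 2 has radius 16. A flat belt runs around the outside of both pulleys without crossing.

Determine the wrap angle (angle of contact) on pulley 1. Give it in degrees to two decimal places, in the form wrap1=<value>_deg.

wrap1=177.06_deg

open belt: β = asin((r2−r1)/C) = asin(2/78) = 1.4693°
wrap1 = π − 2β = 177.0614°
wrap2 = π + 2β = 182.9386°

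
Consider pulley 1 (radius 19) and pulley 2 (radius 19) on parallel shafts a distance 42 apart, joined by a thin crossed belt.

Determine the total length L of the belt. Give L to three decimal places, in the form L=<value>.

crossed belt: β = asin((r1+r2)/C) = asin(38/42) = 64.7912°
wrap1 = wrap2 = π + 2β = 309.5825°
tangent length = C·cosβ = 17.8885
L = (r1+r2)·wrap + 2·C·cosβ = 38·5.4032 + 2·17.8885 = 241.1000

L=241.100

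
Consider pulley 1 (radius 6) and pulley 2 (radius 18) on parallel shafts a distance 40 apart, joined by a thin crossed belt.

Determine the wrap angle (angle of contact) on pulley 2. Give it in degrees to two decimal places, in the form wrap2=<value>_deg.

crossed belt: β = asin((r1+r2)/C) = asin(24/40) = 36.8699°
wrap1 = wrap2 = π + 2β = 253.7398°

wrap2=253.74_deg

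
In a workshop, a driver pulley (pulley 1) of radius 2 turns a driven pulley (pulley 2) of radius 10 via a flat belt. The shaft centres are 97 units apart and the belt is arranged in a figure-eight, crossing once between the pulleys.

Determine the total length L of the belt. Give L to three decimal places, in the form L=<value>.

L=233.186

crossed belt: β = asin((r1+r2)/C) = asin(12/97) = 7.1063°
wrap1 = wrap2 = π + 2β = 194.2127°
tangent length = C·cosβ = 96.2549
L = (r1+r2)·wrap + 2·C·cosβ = 12·3.3897 + 2·96.2549 = 233.1856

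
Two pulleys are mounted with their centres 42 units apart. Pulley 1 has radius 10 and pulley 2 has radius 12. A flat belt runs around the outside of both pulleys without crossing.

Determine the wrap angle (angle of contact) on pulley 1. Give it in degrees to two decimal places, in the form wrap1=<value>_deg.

wrap1=174.54_deg

open belt: β = asin((r2−r1)/C) = asin(2/42) = 2.7294°
wrap1 = π − 2β = 174.5412°
wrap2 = π + 2β = 185.4588°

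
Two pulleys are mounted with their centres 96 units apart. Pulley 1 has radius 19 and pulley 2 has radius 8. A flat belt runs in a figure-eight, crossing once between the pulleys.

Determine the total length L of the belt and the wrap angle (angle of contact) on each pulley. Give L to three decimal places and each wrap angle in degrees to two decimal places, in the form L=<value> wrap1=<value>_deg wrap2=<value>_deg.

crossed belt: β = asin((r1+r2)/C) = asin(27/96) = 16.3348°
wrap1 = wrap2 = π + 2β = 212.6696°
tangent length = C·cosβ = 92.1249
L = (r1+r2)·wrap + 2·C·cosβ = 27·3.7118 + 2·92.1249 = 284.4680

L=284.468 wrap1=212.67_deg wrap2=212.67_deg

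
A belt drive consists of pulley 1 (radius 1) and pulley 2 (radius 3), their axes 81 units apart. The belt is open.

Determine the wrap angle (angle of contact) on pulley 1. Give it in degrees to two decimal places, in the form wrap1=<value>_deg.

open belt: β = asin((r2−r1)/C) = asin(2/81) = 1.4149°
wrap1 = π − 2β = 177.1703°
wrap2 = π + 2β = 182.8297°

wrap1=177.17_deg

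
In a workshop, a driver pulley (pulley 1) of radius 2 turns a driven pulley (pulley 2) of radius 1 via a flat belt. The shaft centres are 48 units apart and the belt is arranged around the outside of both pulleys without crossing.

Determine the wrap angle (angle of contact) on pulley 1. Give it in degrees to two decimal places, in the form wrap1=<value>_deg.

open belt: β = asin((r2−r1)/C) = asin(-1/48) = -1.1937°
wrap1 = π − 2β = 182.3875°
wrap2 = π + 2β = 177.6125°

wrap1=182.39_deg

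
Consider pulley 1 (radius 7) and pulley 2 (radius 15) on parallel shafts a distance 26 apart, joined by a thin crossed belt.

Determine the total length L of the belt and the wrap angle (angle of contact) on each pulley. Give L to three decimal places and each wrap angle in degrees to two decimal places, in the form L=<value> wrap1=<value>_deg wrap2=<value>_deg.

crossed belt: β = asin((r1+r2)/C) = asin(22/26) = 57.7958°
wrap1 = wrap2 = π + 2β = 295.5915°
tangent length = C·cosβ = 13.8564
L = (r1+r2)·wrap + 2·C·cosβ = 22·5.1590 + 2·13.8564 = 141.2118

L=141.212 wrap1=295.59_deg wrap2=295.59_deg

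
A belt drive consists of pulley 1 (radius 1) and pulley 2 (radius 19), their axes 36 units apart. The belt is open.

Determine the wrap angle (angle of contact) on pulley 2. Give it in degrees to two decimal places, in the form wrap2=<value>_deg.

open belt: β = asin((r2−r1)/C) = asin(18/36) = 30.0000°
wrap1 = π − 2β = 120.0000°
wrap2 = π + 2β = 240.0000°

wrap2=240.00_deg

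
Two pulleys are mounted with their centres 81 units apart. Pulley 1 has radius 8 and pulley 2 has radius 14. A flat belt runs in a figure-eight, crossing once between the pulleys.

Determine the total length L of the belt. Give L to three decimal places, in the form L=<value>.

crossed belt: β = asin((r1+r2)/C) = asin(22/81) = 15.7598°
wrap1 = wrap2 = π + 2β = 211.5196°
tangent length = C·cosβ = 77.9551
L = (r1+r2)·wrap + 2·C·cosβ = 22·3.6917 + 2·77.9551 = 237.1279

L=237.128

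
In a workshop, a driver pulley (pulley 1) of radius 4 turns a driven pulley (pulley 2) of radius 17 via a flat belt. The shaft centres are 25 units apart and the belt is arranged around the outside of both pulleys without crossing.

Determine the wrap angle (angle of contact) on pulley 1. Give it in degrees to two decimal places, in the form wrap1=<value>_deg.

wrap1=117.34_deg

open belt: β = asin((r2−r1)/C) = asin(13/25) = 31.3323°
wrap1 = π − 2β = 117.3355°
wrap2 = π + 2β = 242.6645°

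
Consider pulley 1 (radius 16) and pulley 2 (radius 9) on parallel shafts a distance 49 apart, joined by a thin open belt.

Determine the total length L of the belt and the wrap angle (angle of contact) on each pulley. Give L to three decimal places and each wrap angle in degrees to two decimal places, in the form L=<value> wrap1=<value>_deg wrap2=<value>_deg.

open belt: β = asin((r2−r1)/C) = asin(-7/49) = -8.2132°
wrap1 = π − 2β = 196.4264°
wrap2 = π + 2β = 163.5736°
tangent length = C·cosβ = 48.4974
L = r1·wrap1 + r2·wrap2 + 2·C·cosβ = 16·3.4283 + 9·2.8549 + 2·48.4974 = 177.5415

L=177.542 wrap1=196.43_deg wrap2=163.57_deg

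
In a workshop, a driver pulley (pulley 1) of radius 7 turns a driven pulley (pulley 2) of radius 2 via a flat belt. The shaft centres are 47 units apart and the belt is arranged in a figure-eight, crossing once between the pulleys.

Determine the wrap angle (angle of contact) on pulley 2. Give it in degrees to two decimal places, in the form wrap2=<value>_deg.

wrap2=202.08_deg

crossed belt: β = asin((r1+r2)/C) = asin(9/47) = 11.0397°
wrap1 = wrap2 = π + 2β = 202.0794°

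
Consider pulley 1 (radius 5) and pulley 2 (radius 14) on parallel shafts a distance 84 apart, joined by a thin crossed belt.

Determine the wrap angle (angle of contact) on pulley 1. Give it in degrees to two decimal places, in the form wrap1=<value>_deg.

wrap1=206.15_deg

crossed belt: β = asin((r1+r2)/C) = asin(19/84) = 13.0729°
wrap1 = wrap2 = π + 2β = 206.1458°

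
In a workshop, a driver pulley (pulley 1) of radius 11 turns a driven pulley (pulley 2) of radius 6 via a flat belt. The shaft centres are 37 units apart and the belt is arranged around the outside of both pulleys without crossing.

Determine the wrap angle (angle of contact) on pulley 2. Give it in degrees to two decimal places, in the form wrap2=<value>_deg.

open belt: β = asin((r2−r1)/C) = asin(-5/37) = -7.7664°
wrap1 = π − 2β = 195.5329°
wrap2 = π + 2β = 164.4671°

wrap2=164.47_deg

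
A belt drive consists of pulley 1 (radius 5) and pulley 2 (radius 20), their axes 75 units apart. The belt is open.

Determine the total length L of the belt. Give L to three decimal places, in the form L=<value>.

open belt: β = asin((r2−r1)/C) = asin(15/75) = 11.5370°
wrap1 = π − 2β = 156.9261°
wrap2 = π + 2β = 203.0739°
tangent length = C·cosβ = 73.4847
L = r1·wrap1 + r2·wrap2 + 2·C·cosβ = 5·2.7389 + 20·3.5443 + 2·73.4847 = 231.5499

L=231.550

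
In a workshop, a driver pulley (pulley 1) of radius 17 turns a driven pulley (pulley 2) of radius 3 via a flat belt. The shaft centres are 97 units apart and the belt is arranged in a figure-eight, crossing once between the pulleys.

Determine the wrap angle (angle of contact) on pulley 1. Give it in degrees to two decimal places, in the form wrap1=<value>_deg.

crossed belt: β = asin((r1+r2)/C) = asin(20/97) = 11.8989°
wrap1 = wrap2 = π + 2β = 203.7978°

wrap1=203.80_deg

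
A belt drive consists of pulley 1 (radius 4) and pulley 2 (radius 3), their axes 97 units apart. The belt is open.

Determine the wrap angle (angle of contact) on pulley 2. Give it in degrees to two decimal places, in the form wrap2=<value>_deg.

open belt: β = asin((r2−r1)/C) = asin(-1/97) = -0.5907°
wrap1 = π − 2β = 181.1814°
wrap2 = π + 2β = 178.8186°

wrap2=178.82_deg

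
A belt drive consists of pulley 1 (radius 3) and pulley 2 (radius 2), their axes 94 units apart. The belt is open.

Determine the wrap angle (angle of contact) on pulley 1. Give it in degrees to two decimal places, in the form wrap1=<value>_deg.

wrap1=181.22_deg

open belt: β = asin((r2−r1)/C) = asin(-1/94) = -0.6095°
wrap1 = π − 2β = 181.2191°
wrap2 = π + 2β = 178.7809°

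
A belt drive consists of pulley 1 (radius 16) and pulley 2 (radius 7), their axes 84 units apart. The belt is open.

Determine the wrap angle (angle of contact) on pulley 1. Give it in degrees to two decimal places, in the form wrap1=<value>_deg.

open belt: β = asin((r2−r1)/C) = asin(-9/84) = -6.1506°
wrap1 = π − 2β = 192.3013°
wrap2 = π + 2β = 167.6987°

wrap1=192.30_deg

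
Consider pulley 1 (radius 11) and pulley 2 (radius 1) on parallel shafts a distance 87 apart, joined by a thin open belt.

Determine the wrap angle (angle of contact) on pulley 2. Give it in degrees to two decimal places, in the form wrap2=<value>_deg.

wrap2=166.80_deg

open belt: β = asin((r2−r1)/C) = asin(-10/87) = -6.6003°
wrap1 = π − 2β = 193.2006°
wrap2 = π + 2β = 166.7994°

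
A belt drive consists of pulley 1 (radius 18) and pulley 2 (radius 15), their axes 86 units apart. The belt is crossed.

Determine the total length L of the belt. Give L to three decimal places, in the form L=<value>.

crossed belt: β = asin((r1+r2)/C) = asin(33/86) = 22.5644°
wrap1 = wrap2 = π + 2β = 225.1287°
tangent length = C·cosβ = 79.4166
L = (r1+r2)·wrap + 2·C·cosβ = 33·3.9292 + 2·79.4166 = 288.4981

L=288.498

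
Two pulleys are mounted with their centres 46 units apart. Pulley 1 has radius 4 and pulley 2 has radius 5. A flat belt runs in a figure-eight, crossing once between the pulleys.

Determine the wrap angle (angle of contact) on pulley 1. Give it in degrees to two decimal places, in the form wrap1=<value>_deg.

wrap1=202.57_deg

crossed belt: β = asin((r1+r2)/C) = asin(9/46) = 11.2828°
wrap1 = wrap2 = π + 2β = 202.5656°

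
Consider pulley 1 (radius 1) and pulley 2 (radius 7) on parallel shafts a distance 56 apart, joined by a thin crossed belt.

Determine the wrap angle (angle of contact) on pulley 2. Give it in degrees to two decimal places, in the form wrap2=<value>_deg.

wrap2=196.43_deg

crossed belt: β = asin((r1+r2)/C) = asin(8/56) = 8.2132°
wrap1 = wrap2 = π + 2β = 196.4264°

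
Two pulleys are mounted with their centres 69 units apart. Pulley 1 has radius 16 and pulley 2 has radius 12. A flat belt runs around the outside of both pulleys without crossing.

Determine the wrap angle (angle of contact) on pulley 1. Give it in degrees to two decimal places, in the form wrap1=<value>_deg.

open belt: β = asin((r2−r1)/C) = asin(-4/69) = -3.3234°
wrap1 = π − 2β = 186.6467°
wrap2 = π + 2β = 173.3533°

wrap1=186.65_deg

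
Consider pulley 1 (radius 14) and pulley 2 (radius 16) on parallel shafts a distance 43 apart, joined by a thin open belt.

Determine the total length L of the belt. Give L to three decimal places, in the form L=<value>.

open belt: β = asin((r2−r1)/C) = asin(2/43) = 2.6659°
wrap1 = π − 2β = 174.6682°
wrap2 = π + 2β = 185.3318°
tangent length = C·cosβ = 42.9535
L = r1·wrap1 + r2·wrap2 + 2·C·cosβ = 14·3.0485 + 16·3.2346 + 2·42.9535 = 180.3408

L=180.341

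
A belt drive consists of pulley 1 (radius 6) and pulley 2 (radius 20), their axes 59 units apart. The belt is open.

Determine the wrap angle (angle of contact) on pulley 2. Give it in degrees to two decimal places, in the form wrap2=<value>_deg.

open belt: β = asin((r2−r1)/C) = asin(14/59) = 13.7265°
wrap1 = π − 2β = 152.5469°
wrap2 = π + 2β = 207.4531°

wrap2=207.45_deg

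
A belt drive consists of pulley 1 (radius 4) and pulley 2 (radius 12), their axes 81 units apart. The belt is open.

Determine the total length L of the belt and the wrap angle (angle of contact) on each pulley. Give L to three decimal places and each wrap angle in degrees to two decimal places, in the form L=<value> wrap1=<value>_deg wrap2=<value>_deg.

open belt: β = asin((r2−r1)/C) = asin(8/81) = 5.6681°
wrap1 = π − 2β = 168.6638°
wrap2 = π + 2β = 191.3362°
tangent length = C·cosβ = 80.6040
L = r1·wrap1 + r2·wrap2 + 2·C·cosβ = 4·2.9437 + 12·3.3394 + 2·80.6040 = 213.0563

L=213.056 wrap1=168.66_deg wrap2=191.34_deg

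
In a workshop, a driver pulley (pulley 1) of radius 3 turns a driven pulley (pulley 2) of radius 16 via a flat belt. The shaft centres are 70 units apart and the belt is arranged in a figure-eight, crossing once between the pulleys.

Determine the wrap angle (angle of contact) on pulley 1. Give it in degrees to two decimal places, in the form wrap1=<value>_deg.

wrap1=211.50_deg

crossed belt: β = asin((r1+r2)/C) = asin(19/70) = 15.7493°
wrap1 = wrap2 = π + 2β = 211.4986°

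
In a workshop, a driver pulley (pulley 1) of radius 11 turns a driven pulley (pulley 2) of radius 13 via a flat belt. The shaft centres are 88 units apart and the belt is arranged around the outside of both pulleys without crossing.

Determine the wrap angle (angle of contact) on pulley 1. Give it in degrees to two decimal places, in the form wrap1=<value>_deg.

wrap1=177.40_deg

open belt: β = asin((r2−r1)/C) = asin(2/88) = 1.3023°
wrap1 = π − 2β = 177.3954°
wrap2 = π + 2β = 182.6046°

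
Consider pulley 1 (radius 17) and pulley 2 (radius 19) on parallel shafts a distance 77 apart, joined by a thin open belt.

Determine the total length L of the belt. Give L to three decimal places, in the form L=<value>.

L=267.149

open belt: β = asin((r2−r1)/C) = asin(2/77) = 1.4884°
wrap1 = π − 2β = 177.0233°
wrap2 = π + 2β = 182.9767°
tangent length = C·cosβ = 76.9740
L = r1·wrap1 + r2·wrap2 + 2·C·cosβ = 17·3.0896 + 19·3.1935 + 2·76.9740 = 267.1493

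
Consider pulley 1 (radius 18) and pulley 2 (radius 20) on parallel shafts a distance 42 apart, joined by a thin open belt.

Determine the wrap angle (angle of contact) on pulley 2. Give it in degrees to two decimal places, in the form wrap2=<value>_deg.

wrap2=185.46_deg

open belt: β = asin((r2−r1)/C) = asin(2/42) = 2.7294°
wrap1 = π − 2β = 174.5412°
wrap2 = π + 2β = 185.4588°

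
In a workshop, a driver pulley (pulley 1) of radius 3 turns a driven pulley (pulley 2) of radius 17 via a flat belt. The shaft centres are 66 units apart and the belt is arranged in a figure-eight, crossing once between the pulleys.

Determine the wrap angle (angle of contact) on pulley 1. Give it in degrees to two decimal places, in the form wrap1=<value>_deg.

wrap1=215.28_deg

crossed belt: β = asin((r1+r2)/C) = asin(20/66) = 17.6397°
wrap1 = wrap2 = π + 2β = 215.2794°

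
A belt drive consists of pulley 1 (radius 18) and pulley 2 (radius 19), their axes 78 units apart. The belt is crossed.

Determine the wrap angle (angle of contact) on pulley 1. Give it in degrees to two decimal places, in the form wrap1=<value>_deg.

crossed belt: β = asin((r1+r2)/C) = asin(37/78) = 28.3176°
wrap1 = wrap2 = π + 2β = 236.6352°

wrap1=236.64_deg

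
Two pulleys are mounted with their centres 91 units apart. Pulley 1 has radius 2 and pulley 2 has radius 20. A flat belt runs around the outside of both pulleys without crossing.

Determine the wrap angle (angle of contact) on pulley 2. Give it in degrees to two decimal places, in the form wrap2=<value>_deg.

open belt: β = asin((r2−r1)/C) = asin(18/91) = 11.4085°
wrap1 = π − 2β = 157.1831°
wrap2 = π + 2β = 202.8169°

wrap2=202.82_deg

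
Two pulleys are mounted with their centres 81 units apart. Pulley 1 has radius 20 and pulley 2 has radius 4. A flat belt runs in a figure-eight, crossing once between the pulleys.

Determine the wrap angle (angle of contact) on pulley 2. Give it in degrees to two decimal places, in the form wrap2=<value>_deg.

wrap2=214.47_deg

crossed belt: β = asin((r1+r2)/C) = asin(24/81) = 17.2353°
wrap1 = wrap2 = π + 2β = 214.4706°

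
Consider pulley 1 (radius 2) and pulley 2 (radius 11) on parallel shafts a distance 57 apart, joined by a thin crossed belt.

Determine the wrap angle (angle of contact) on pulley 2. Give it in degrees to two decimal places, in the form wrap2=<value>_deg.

wrap2=206.37_deg

crossed belt: β = asin((r1+r2)/C) = asin(13/57) = 13.1835°
wrap1 = wrap2 = π + 2β = 206.3670°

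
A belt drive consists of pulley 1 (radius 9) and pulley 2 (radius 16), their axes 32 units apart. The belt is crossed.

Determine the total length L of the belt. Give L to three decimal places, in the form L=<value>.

L=163.323

crossed belt: β = asin((r1+r2)/C) = asin(25/32) = 51.3752°
wrap1 = wrap2 = π + 2β = 282.7503°
tangent length = C·cosβ = 19.9750
L = (r1+r2)·wrap + 2·C·cosβ = 25·4.9349 + 2·19.9750 = 163.3231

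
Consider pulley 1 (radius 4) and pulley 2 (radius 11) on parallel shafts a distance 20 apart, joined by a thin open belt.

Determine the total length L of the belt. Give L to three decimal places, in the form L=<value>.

L=89.600

open belt: β = asin((r2−r1)/C) = asin(7/20) = 20.4873°
wrap1 = π − 2β = 139.0254°
wrap2 = π + 2β = 220.9746°
tangent length = C·cosβ = 18.7350
L = r1·wrap1 + r2·wrap2 + 2·C·cosβ = 4·2.4265 + 11·3.8567 + 2·18.7350 = 89.5999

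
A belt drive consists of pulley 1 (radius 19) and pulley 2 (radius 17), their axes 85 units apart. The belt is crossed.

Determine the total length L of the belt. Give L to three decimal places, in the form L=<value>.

crossed belt: β = asin((r1+r2)/C) = asin(36/85) = 25.0576°
wrap1 = wrap2 = π + 2β = 230.1152°
tangent length = C·cosβ = 77.0000
L = (r1+r2)·wrap + 2·C·cosβ = 36·4.0163 + 2·77.0000 = 298.5857

L=298.586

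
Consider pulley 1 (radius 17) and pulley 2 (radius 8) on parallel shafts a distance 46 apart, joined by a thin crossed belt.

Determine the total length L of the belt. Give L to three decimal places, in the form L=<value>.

crossed belt: β = asin((r1+r2)/C) = asin(25/46) = 32.9207°
wrap1 = wrap2 = π + 2β = 245.8415°
tangent length = C·cosβ = 38.6135
L = (r1+r2)·wrap + 2·C·cosβ = 25·4.2907 + 2·38.6135 = 184.4955

L=184.496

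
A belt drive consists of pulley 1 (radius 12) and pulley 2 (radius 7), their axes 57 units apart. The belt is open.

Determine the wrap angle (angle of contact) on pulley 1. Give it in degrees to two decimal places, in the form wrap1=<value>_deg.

wrap1=190.06_deg

open belt: β = asin((r2−r1)/C) = asin(-5/57) = -5.0324°
wrap1 = π − 2β = 190.0648°
wrap2 = π + 2β = 169.9352°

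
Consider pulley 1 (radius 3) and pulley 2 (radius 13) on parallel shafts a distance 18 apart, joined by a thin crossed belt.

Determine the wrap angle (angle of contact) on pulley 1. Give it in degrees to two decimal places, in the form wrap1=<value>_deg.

wrap1=305.47_deg

crossed belt: β = asin((r1+r2)/C) = asin(16/18) = 62.7340°
wrap1 = wrap2 = π + 2β = 305.4679°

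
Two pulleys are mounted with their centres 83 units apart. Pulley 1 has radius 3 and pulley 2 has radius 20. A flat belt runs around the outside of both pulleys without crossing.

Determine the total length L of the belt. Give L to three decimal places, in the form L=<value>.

open belt: β = asin((r2−r1)/C) = asin(17/83) = 11.8189°
wrap1 = π − 2β = 156.3622°
wrap2 = π + 2β = 203.6378°
tangent length = C·cosβ = 81.2404
L = r1·wrap1 + r2·wrap2 + 2·C·cosβ = 3·2.7290 + 20·3.5542 + 2·81.2404 = 241.7509

L=241.751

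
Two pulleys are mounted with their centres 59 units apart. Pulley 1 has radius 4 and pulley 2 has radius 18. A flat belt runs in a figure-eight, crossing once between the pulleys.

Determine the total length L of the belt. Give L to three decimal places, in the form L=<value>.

L=195.418

crossed belt: β = asin((r1+r2)/C) = asin(22/59) = 21.8934°
wrap1 = wrap2 = π + 2β = 223.7869°
tangent length = C·cosβ = 54.7449
L = (r1+r2)·wrap + 2·C·cosβ = 22·3.9058 + 2·54.7449 = 195.4177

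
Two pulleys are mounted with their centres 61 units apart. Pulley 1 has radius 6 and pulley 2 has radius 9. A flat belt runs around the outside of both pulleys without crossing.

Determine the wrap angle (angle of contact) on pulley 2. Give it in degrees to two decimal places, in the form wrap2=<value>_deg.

open belt: β = asin((r2−r1)/C) = asin(3/61) = 2.8190°
wrap1 = π − 2β = 174.3621°
wrap2 = π + 2β = 185.6379°

wrap2=185.64_deg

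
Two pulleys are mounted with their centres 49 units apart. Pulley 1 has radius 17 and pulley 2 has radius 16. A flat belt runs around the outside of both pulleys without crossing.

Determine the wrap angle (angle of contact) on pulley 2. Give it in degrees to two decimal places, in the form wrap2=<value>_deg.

wrap2=177.66_deg

open belt: β = asin((r2−r1)/C) = asin(-1/49) = -1.1694°
wrap1 = π − 2β = 182.3388°
wrap2 = π + 2β = 177.6612°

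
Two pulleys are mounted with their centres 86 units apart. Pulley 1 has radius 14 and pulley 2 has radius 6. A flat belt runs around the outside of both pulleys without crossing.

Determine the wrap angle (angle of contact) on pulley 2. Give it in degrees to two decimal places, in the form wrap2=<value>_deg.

wrap2=169.32_deg

open belt: β = asin((r2−r1)/C) = asin(-8/86) = -5.3376°
wrap1 = π − 2β = 190.6751°
wrap2 = π + 2β = 169.3249°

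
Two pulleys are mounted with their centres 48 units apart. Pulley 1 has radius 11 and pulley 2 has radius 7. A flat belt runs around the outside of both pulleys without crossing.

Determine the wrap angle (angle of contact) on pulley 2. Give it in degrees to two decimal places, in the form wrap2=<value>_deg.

wrap2=170.44_deg

open belt: β = asin((r2−r1)/C) = asin(-4/48) = -4.7802°
wrap1 = π − 2β = 189.5604°
wrap2 = π + 2β = 170.4396°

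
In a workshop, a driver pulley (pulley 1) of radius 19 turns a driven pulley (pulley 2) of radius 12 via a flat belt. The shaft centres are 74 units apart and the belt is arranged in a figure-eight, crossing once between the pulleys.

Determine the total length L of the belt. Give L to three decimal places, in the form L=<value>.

crossed belt: β = asin((r1+r2)/C) = asin(31/74) = 24.7664°
wrap1 = wrap2 = π + 2β = 229.5327°
tangent length = C·cosβ = 67.1937
L = (r1+r2)·wrap + 2·C·cosβ = 31·4.0061 + 2·67.1937 = 258.5766

L=258.577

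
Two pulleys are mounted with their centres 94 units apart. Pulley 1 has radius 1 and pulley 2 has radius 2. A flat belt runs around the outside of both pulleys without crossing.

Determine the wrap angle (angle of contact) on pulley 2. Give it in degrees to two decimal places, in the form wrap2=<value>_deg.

wrap2=181.22_deg

open belt: β = asin((r2−r1)/C) = asin(1/94) = 0.6095°
wrap1 = π − 2β = 178.7809°
wrap2 = π + 2β = 181.2191°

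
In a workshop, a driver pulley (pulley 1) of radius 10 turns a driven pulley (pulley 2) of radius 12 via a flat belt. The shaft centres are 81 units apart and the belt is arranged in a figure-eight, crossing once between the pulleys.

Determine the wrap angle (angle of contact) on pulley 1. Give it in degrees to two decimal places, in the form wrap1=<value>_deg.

wrap1=211.52_deg

crossed belt: β = asin((r1+r2)/C) = asin(22/81) = 15.7598°
wrap1 = wrap2 = π + 2β = 211.5196°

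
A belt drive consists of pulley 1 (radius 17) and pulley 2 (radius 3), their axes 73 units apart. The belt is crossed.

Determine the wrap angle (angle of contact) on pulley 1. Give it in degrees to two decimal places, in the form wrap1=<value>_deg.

crossed belt: β = asin((r1+r2)/C) = asin(20/73) = 15.9008°
wrap1 = wrap2 = π + 2β = 211.8016°

wrap1=211.80_deg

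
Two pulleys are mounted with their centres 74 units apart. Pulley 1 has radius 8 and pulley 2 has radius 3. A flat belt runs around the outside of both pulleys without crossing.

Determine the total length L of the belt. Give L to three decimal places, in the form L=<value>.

L=182.895

open belt: β = asin((r2−r1)/C) = asin(-5/74) = -3.8743°
wrap1 = π − 2β = 187.7486°
wrap2 = π + 2β = 172.2514°
tangent length = C·cosβ = 73.8309
L = r1·wrap1 + r2·wrap2 + 2·C·cosβ = 8·3.2768 + 3·3.0064 + 2·73.8309 = 182.8955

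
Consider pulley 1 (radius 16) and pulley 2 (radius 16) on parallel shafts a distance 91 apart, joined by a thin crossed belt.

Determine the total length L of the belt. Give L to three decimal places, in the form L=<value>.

crossed belt: β = asin((r1+r2)/C) = asin(32/91) = 20.5882°
wrap1 = wrap2 = π + 2β = 221.1763°
tangent length = C·cosβ = 85.1880
L = (r1+r2)·wrap + 2·C·cosβ = 32·3.8603 + 2·85.1880 = 293.9042

L=293.904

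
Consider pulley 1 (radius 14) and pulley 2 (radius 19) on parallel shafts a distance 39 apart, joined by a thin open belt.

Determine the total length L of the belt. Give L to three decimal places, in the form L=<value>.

L=182.314

open belt: β = asin((r2−r1)/C) = asin(5/39) = 7.3659°
wrap1 = π − 2β = 165.2682°
wrap2 = π + 2β = 194.7318°
tangent length = C·cosβ = 38.6782
L = r1·wrap1 + r2·wrap2 + 2·C·cosβ = 14·2.8845 + 19·3.3987 + 2·38.6782 = 182.3145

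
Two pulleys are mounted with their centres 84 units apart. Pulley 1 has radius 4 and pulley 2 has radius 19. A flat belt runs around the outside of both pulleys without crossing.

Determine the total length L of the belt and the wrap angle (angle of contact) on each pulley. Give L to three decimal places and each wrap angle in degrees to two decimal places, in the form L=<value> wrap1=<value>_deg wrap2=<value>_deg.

L=242.942 wrap1=159.43_deg wrap2=200.57_deg

open belt: β = asin((r2−r1)/C) = asin(15/84) = 10.2866°
wrap1 = π − 2β = 159.4269°
wrap2 = π + 2β = 200.5731°
tangent length = C·cosβ = 82.6499
L = r1·wrap1 + r2·wrap2 + 2·C·cosβ = 4·2.7825 + 19·3.5007 + 2·82.6499 = 242.9424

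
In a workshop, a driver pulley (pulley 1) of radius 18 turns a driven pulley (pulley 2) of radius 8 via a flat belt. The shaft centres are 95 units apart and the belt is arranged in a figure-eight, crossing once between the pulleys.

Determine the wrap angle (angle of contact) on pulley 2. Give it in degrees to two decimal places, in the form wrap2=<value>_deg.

wrap2=211.77_deg

crossed belt: β = asin((r1+r2)/C) = asin(26/95) = 15.8836°
wrap1 = wrap2 = π + 2β = 211.7672°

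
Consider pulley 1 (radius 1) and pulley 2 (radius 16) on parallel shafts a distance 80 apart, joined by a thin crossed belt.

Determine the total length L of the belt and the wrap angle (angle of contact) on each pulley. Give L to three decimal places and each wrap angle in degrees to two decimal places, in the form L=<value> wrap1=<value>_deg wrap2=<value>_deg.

L=217.033 wrap1=204.54_deg wrap2=204.54_deg

crossed belt: β = asin((r1+r2)/C) = asin(17/80) = 12.2689°
wrap1 = wrap2 = π + 2β = 204.5378°
tangent length = C·cosβ = 78.1729
L = (r1+r2)·wrap + 2·C·cosβ = 17·3.5699 + 2·78.1729 = 217.0334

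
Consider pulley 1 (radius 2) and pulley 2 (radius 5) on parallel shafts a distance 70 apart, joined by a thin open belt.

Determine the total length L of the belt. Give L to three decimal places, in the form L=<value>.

open belt: β = asin((r2−r1)/C) = asin(3/70) = 2.4563°
wrap1 = π − 2β = 175.0874°
wrap2 = π + 2β = 184.9126°
tangent length = C·cosβ = 69.9357
L = r1·wrap1 + r2·wrap2 + 2·C·cosβ = 2·3.0559 + 5·3.2273 + 2·69.9357 = 162.1197

L=162.120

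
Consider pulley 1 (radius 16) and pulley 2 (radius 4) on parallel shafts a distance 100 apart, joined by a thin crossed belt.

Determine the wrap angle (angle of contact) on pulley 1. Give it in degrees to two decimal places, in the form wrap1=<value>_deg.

wrap1=203.07_deg

crossed belt: β = asin((r1+r2)/C) = asin(20/100) = 11.5370°
wrap1 = wrap2 = π + 2β = 203.0739°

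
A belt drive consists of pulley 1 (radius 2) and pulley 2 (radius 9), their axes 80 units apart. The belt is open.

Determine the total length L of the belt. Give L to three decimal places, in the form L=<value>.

L=195.170

open belt: β = asin((r2−r1)/C) = asin(7/80) = 5.0198°
wrap1 = π − 2β = 169.9604°
wrap2 = π + 2β = 190.0396°
tangent length = C·cosβ = 79.6932
L = r1·wrap1 + r2·wrap2 + 2·C·cosβ = 2·2.9664 + 9·3.3168 + 2·79.6932 = 195.1704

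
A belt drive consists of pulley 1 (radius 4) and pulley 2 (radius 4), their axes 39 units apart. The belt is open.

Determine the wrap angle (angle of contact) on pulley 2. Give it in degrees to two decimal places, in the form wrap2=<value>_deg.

open belt: β = asin((r2−r1)/C) = asin(0/39) = 0.0000°
wrap1 = π − 2β = 180.0000°
wrap2 = π + 2β = 180.0000°

wrap2=180.00_deg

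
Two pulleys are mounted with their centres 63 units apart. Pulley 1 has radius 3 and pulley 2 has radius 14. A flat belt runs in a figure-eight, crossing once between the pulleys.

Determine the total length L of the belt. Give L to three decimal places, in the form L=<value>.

crossed belt: β = asin((r1+r2)/C) = asin(17/63) = 15.6548°
wrap1 = wrap2 = π + 2β = 211.3096°
tangent length = C·cosβ = 60.6630
L = (r1+r2)·wrap + 2·C·cosβ = 17·3.6880 + 2·60.6630 = 184.0228

L=184.023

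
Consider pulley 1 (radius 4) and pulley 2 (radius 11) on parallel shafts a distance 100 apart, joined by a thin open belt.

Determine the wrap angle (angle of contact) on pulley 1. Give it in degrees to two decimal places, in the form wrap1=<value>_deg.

wrap1=171.97_deg

open belt: β = asin((r2−r1)/C) = asin(7/100) = 4.0140°
wrap1 = π − 2β = 171.9720°
wrap2 = π + 2β = 188.0280°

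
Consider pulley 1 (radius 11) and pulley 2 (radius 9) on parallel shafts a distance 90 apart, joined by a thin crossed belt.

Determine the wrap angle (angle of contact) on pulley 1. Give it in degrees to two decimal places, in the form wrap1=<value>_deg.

wrap1=205.68_deg

crossed belt: β = asin((r1+r2)/C) = asin(20/90) = 12.8396°
wrap1 = wrap2 = π + 2β = 205.6792°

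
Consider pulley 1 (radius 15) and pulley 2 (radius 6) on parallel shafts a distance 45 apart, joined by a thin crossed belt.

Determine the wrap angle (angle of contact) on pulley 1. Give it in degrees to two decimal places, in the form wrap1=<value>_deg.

crossed belt: β = asin((r1+r2)/C) = asin(21/45) = 27.8181°
wrap1 = wrap2 = π + 2β = 235.6363°

wrap1=235.64_deg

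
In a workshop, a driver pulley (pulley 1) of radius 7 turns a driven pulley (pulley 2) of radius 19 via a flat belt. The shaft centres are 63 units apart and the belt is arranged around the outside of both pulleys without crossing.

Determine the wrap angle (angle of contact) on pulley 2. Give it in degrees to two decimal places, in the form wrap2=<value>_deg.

open belt: β = asin((r2−r1)/C) = asin(12/63) = 10.9806°
wrap1 = π − 2β = 158.0388°
wrap2 = π + 2β = 201.9612°

wrap2=201.96_deg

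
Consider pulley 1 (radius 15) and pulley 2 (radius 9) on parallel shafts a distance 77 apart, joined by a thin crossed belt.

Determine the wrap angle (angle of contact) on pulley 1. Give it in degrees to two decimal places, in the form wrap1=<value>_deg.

wrap1=216.32_deg

crossed belt: β = asin((r1+r2)/C) = asin(24/77) = 18.1610°
wrap1 = wrap2 = π + 2β = 216.3220°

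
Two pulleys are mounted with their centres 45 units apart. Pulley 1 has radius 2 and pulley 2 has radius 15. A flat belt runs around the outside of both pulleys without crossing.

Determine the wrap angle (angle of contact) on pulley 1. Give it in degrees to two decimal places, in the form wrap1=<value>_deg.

wrap1=146.42_deg

open belt: β = asin((r2−r1)/C) = asin(13/45) = 16.7914°
wrap1 = π − 2β = 146.4171°
wrap2 = π + 2β = 213.5829°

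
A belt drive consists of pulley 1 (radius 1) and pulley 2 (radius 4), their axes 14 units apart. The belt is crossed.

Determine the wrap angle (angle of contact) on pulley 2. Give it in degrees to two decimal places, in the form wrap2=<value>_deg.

wrap2=221.85_deg

crossed belt: β = asin((r1+r2)/C) = asin(5/14) = 20.9248°
wrap1 = wrap2 = π + 2β = 221.8497°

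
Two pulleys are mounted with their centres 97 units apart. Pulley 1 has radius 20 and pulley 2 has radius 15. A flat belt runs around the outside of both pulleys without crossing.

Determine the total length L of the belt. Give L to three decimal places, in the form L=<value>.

L=304.214

open belt: β = asin((r2−r1)/C) = asin(-5/97) = -2.9547°
wrap1 = π − 2β = 185.9094°
wrap2 = π + 2β = 174.0906°
tangent length = C·cosβ = 96.8710
L = r1·wrap1 + r2·wrap2 + 2·C·cosβ = 20·3.2447 + 15·3.0385 + 2·96.8710 = 304.2135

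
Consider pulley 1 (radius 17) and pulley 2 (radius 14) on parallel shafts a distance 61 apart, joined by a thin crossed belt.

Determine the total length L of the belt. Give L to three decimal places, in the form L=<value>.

crossed belt: β = asin((r1+r2)/C) = asin(31/61) = 30.5438°
wrap1 = wrap2 = π + 2β = 241.0876°
tangent length = C·cosβ = 52.5357
L = (r1+r2)·wrap + 2·C·cosβ = 31·4.2078 + 2·52.5357 = 235.5123

L=235.512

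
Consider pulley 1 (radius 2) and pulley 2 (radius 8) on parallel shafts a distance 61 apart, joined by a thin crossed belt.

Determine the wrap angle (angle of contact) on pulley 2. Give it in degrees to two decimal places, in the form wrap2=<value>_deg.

crossed belt: β = asin((r1+r2)/C) = asin(10/61) = 9.4353°
wrap1 = wrap2 = π + 2β = 198.8707°

wrap2=198.87_deg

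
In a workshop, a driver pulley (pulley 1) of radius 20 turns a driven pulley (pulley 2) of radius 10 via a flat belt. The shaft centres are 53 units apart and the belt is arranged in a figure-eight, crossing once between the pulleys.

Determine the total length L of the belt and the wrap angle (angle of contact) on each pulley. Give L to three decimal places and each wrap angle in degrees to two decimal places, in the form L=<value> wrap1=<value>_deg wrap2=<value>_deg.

crossed belt: β = asin((r1+r2)/C) = asin(30/53) = 34.4744°
wrap1 = wrap2 = π + 2β = 248.9488°
tangent length = C·cosβ = 43.6921
L = (r1+r2)·wrap + 2·C·cosβ = 30·4.3450 + 2·43.6921 = 217.7335

L=217.733 wrap1=248.95_deg wrap2=248.95_deg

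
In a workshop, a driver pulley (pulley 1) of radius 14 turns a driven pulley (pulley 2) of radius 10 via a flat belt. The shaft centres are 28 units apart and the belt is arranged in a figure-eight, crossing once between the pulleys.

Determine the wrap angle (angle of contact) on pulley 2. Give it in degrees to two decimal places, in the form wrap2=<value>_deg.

crossed belt: β = asin((r1+r2)/C) = asin(24/28) = 58.9973°
wrap1 = wrap2 = π + 2β = 297.9946°

wrap2=297.99_deg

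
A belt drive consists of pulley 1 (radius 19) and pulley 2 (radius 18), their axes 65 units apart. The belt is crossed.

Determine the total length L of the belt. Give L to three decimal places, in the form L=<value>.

crossed belt: β = asin((r1+r2)/C) = asin(37/65) = 34.6966°
wrap1 = wrap2 = π + 2β = 249.3932°
tangent length = C·cosβ = 53.4416
L = (r1+r2)·wrap + 2·C·cosβ = 37·4.3527 + 2·53.4416 = 267.9342

L=267.934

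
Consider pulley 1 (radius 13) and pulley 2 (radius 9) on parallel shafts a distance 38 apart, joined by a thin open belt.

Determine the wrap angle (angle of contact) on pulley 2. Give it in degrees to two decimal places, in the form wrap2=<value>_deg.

wrap2=167.92_deg

open belt: β = asin((r2−r1)/C) = asin(-4/38) = -6.0423°
wrap1 = π − 2β = 192.0847°
wrap2 = π + 2β = 167.9153°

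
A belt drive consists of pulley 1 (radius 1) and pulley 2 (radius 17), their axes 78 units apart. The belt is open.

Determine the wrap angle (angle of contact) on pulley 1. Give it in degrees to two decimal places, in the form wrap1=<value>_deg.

wrap1=156.33_deg

open belt: β = asin((r2−r1)/C) = asin(16/78) = 11.8370°
wrap1 = π − 2β = 156.3260°
wrap2 = π + 2β = 203.6740°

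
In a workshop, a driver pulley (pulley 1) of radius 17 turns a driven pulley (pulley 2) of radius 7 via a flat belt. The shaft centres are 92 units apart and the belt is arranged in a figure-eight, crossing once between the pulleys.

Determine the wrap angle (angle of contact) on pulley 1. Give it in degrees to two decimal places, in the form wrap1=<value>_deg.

crossed belt: β = asin((r1+r2)/C) = asin(24/92) = 15.1217°
wrap1 = wrap2 = π + 2β = 210.2433°

wrap1=210.24_deg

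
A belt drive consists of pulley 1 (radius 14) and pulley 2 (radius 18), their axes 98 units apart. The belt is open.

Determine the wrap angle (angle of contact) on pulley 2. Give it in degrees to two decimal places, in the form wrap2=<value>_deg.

open belt: β = asin((r2−r1)/C) = asin(4/98) = 2.3393°
wrap1 = π − 2β = 175.3215°
wrap2 = π + 2β = 184.6785°

wrap2=184.68_deg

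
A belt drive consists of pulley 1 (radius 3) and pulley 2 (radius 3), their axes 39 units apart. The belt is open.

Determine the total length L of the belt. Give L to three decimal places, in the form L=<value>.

open belt: β = asin((r2−r1)/C) = asin(0/39) = 0.0000°
wrap1 = π − 2β = 180.0000°
wrap2 = π + 2β = 180.0000°
tangent length = C·cosβ = 39.0000
L = r1·wrap1 + r2·wrap2 + 2·C·cosβ = 3·3.1416 + 3·3.1416 + 2·39.0000 = 96.8496

L=96.850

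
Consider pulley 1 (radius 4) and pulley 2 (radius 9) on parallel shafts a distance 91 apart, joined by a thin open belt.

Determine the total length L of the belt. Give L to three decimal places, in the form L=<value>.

open belt: β = asin((r2−r1)/C) = asin(5/91) = 3.1497°
wrap1 = π − 2β = 173.7006°
wrap2 = π + 2β = 186.2994°
tangent length = C·cosβ = 90.8625
L = r1·wrap1 + r2·wrap2 + 2·C·cosβ = 4·3.0316 + 9·3.2515 + 2·90.8625 = 223.1155

L=223.115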